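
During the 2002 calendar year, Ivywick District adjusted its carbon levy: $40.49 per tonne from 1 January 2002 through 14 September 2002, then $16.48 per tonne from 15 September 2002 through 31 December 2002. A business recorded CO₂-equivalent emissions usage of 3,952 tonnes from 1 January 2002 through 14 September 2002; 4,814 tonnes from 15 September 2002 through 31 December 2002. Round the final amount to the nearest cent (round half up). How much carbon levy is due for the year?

$239,351.20

1 January – 14 September 2002: 3,952 tonnes at $40.49/tonne → $160,016.48
15 September – 31 December 2002: 4,814 tonnes at $16.48/tonne → $79,334.72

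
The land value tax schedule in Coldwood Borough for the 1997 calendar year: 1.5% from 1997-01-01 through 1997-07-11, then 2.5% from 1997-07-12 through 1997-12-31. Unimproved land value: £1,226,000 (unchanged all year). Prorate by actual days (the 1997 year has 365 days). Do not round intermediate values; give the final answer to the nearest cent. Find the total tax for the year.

£24,200.90

1997-01-01 to 1997-07-11: 192 days at 1.5% → £1,226,000 × 1.5% × 192/365 = £9,673.6438
1997-07-12 to 1997-12-31: 173 days at 2.5% → £1,226,000 × 2.5% × 173/365 = £14,527.2603
Total = £24,200.9041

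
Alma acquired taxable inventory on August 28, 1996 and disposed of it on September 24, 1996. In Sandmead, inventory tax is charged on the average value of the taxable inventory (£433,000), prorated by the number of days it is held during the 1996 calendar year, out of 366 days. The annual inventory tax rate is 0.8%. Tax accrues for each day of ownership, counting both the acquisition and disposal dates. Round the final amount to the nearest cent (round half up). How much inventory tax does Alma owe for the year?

Days held (August 28 – September 24, 1996): 28 out of 366
Tax = £433,000 × 0.8% × 28/366 = £265.0055

£265.01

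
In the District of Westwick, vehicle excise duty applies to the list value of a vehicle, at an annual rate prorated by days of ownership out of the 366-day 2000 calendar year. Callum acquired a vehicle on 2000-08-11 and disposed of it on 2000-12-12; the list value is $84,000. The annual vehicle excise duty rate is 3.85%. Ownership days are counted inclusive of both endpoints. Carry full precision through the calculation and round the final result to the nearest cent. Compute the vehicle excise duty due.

Days held (2000-08-11 to 2000-12-12): 124 out of 366
Tax = $84,000 × 3.85% × 124/366 = $1,095.6721

$1,095.67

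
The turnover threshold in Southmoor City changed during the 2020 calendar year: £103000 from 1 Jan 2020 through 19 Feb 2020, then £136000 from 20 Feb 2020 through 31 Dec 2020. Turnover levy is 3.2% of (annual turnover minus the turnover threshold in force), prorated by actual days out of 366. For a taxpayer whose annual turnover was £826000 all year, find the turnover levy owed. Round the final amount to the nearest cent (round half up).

1 Jan – 19 Feb 2020: 50 days, exemption £103000 → (£826000 − £103000) × 3.2% × 50/366 = £3160.6557
20 Feb – 31 Dec 2020: 316 days, exemption £136000 → (£826000 − £136000) × 3.2% × 316/366 = £19063.6066
Total = £22224.2623

£22224.26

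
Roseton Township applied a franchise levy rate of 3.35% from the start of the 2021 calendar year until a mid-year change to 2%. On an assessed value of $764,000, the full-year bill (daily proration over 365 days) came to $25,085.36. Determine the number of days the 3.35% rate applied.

Let d = days at the first rate; then 365 − d days at the second rate.
$764,000 × [3.35%·d + 2%·(365−d)] / 365 = $25,085.36
Solving gives d = 347, so the new rate took effect on 14 December 2021.

347 days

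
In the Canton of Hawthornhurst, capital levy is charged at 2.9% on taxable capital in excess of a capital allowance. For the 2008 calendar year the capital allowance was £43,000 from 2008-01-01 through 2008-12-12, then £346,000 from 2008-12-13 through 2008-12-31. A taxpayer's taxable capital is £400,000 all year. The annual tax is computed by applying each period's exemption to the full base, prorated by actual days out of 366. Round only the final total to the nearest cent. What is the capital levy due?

£9,896.84

2008-01-01 to 2008-12-12: 347 days, exemption £43,000 → (£400,000 − £43,000) × 2.9% × 347/366 = £9,815.5492
2008-12-13 to 2008-12-31: 19 days, exemption £346,000 → (£400,000 − £346,000) × 2.9% × 19/366 = £81.2951
Total = £9,896.8443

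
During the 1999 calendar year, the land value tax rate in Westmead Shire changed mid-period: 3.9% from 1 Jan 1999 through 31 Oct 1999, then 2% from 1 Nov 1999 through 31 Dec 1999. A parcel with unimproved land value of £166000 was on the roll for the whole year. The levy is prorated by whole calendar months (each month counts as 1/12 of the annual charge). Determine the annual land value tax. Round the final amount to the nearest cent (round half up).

£5948.33

1 Jan – 31 Oct 1999: 10 months at 3.9% → £166000 × 3.9% × 10/12 = £5395.0000
1 Nov – 31 Dec 1999: 2 months at 2% → £166000 × 2% × 2/12 = £553.3333
Total = £5948.3333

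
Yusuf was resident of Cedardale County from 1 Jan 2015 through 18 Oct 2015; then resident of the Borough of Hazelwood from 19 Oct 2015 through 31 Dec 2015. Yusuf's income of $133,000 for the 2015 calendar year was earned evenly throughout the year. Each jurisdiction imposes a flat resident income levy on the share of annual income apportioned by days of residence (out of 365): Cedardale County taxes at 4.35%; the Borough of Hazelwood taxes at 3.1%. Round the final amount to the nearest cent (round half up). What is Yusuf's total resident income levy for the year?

Cedardale County, 1 Jan – 18 Oct 2015: 291 days → $133,000 × 4.35% × 291/365 = $4,612.5493
The Borough of Hazelwood, 19 Oct – 31 Dec 2015: 74 days → $133,000 × 3.1% × 74/365 = $835.8959
Total = $5,448.4452

$5,448.45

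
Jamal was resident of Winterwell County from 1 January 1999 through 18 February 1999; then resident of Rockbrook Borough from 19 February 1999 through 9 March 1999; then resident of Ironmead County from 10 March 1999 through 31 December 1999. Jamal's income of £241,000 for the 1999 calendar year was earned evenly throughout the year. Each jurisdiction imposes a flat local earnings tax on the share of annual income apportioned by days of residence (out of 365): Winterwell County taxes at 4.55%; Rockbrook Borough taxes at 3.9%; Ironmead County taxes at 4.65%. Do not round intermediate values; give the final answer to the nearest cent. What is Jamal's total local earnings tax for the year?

Winterwell County, 1 January – 18 February 1999: 49 days → £241,000 × 4.55% × 49/365 = £1,472.0808
Rockbrook Borough, 19 February – 9 March 1999: 19 days → £241,000 × 3.9% × 19/365 = £489.2630
Ironmead County, 10 March – 31 December 1999: 297 days → £241,000 × 4.65% × 297/365 = £9,118.7137
Total = £11,080.0575

£11,080.06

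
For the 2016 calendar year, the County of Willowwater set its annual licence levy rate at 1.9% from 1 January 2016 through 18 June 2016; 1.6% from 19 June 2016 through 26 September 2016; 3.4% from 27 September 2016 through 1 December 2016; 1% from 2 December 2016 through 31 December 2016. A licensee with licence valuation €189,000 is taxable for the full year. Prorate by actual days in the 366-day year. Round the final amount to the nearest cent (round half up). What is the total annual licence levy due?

1 January – 18 June 2016: 170 days at 1.9% → €189,000 × 1.9% × 170/366 = €1,667.9508
19 June – 26 September 2016: 100 days at 1.6% → €189,000 × 1.6% × 100/366 = €826.2295
27 September – 1 December 2016: 66 days at 3.4% → €189,000 × 3.4% × 66/366 = €1,158.7869
2 December – 31 December 2016: 30 days at 1% → €189,000 × 1% × 30/366 = €154.9180
Total = €3,807.8852

€3,807.89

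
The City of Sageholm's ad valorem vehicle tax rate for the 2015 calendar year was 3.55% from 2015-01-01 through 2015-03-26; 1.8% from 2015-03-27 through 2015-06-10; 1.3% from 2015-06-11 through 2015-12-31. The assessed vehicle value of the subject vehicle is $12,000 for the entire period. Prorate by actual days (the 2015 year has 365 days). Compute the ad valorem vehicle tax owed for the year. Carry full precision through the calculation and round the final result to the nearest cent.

$231.37

2015-01-01 to 2015-03-26: 85 days at 3.55% → $12,000 × 3.55% × 85/365 = $99.2055
2015-03-27 to 2015-06-10: 76 days at 1.8% → $12,000 × 1.8% × 76/365 = $44.9753
2015-06-11 to 2015-12-31: 204 days at 1.3% → $12,000 × 1.3% × 204/365 = $87.1890
Total = $231.3699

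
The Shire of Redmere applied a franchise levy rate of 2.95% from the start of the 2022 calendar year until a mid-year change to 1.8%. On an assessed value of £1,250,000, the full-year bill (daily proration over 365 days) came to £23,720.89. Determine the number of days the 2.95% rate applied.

Let d = days at the first rate; then 365 − d days at the second rate.
£1,250,000 × [2.95%·d + 1.8%·(365−d)] / 365 = £23,720.89
Solving gives d = 31, so the new rate took effect on 1 Feb 2022.

31 days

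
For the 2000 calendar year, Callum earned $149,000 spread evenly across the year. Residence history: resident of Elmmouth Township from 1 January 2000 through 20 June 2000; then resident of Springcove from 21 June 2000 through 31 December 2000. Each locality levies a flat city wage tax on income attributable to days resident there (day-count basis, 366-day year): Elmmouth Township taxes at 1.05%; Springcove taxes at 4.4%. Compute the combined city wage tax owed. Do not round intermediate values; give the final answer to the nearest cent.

Elmmouth Township, 1 January – 20 June 2000: 172 days → $149,000 × 1.05% × 172/366 = $735.2295
Springcove, 21 June – 31 December 2000: 194 days → $149,000 × 4.4% × 194/366 = $3,475.0383
Total = $4,210.2678

$4,210.27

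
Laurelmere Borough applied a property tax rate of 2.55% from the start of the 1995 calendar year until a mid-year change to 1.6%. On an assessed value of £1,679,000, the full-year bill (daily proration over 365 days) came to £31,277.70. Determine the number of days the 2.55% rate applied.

101 days

Let d = days at the first rate; then 365 − d days at the second rate.
£1,679,000 × [2.55%·d + 1.6%·(365−d)] / 365 = £31,277.70
Solving gives d = 101, so the new rate took effect on April 12, 1995.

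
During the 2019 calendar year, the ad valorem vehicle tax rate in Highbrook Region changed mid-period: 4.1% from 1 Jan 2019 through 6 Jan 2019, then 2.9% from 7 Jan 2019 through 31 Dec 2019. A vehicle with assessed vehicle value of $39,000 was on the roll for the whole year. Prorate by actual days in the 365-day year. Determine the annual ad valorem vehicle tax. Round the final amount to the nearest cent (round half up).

1 Jan – 6 Jan 2019: 6 days at 4.1% → $39,000 × 4.1% × 6/365 = $26.2849
7 Jan – 31 Dec 2019: 359 days at 2.9% → $39,000 × 2.9% × 359/365 = $1,112.4082
Total = $1,138.6932

$1,138.69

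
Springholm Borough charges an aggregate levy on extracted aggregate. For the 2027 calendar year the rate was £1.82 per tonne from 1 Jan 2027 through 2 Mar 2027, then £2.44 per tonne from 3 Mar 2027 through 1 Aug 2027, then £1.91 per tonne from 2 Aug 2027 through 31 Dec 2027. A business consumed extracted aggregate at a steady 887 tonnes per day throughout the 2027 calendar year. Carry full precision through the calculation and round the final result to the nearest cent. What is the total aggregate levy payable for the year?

1 Jan – 2 Mar 2027: 61 days × 887 tonnes/day = 54,107 tonnes at £1.82/tonne → £98474.74
3 Mar – 1 Aug 2027: 152 days × 887 tonnes/day = 134,824 tonnes at £2.44/tonne → £328970.56
2 Aug – 31 Dec 2027: 152 days × 887 tonnes/day = 134,824 tonnes at £1.91/tonne → £257513.84

£684959.14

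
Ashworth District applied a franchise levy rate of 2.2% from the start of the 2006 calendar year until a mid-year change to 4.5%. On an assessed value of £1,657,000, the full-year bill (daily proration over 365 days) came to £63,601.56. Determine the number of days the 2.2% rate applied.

105 days

Let d = days at the first rate; then 365 − d days at the second rate.
£1,657,000 × [2.2%·d + 4.5%·(365−d)] / 365 = £63,601.56
Solving gives d = 105, so the new rate took effect on 16 Apr 2006.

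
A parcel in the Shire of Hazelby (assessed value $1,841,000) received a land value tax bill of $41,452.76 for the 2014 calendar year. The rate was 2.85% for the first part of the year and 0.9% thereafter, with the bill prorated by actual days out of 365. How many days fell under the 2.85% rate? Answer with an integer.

Let d = days at the first rate; then 365 − d days at the second rate.
$1,841,000 × [2.85%·d + 0.9%·(365−d)] / 365 = $41,452.76
Solving gives d = 253, so the new rate took effect on 11 Sep 2014.

253 days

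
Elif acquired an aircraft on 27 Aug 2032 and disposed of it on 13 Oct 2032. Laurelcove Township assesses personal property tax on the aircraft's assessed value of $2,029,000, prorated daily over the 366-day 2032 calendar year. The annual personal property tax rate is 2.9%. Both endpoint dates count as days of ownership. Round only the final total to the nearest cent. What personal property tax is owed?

Days held (27 Aug – 13 Oct 2032): 48 out of 366
Tax = $2,029,000 × 2.9% × 48/366 = $7,716.8525

$7,716.85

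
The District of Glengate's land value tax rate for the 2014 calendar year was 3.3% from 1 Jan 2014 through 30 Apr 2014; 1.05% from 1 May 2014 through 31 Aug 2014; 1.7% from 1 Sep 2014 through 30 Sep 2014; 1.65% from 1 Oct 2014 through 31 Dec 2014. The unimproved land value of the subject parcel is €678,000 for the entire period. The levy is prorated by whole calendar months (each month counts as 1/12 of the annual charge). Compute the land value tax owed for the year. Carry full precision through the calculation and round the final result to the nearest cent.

€13,588.25

1 Jan – 30 Apr 2014: 4 months at 3.3% → €678,000 × 3.3% × 4/12 = €7,458.0000
1 May – 31 Aug 2014: 4 months at 1.05% → €678,000 × 1.05% × 4/12 = €2,373.0000
1 Sep – 30 Sep 2014: 1 month at 1.7% → €678,000 × 1.7% × 1/12 = €960.5000
1 Oct – 31 Dec 2014: 3 months at 1.65% → €678,000 × 1.65% × 3/12 = €2,796.7500
Total = €13,588.2500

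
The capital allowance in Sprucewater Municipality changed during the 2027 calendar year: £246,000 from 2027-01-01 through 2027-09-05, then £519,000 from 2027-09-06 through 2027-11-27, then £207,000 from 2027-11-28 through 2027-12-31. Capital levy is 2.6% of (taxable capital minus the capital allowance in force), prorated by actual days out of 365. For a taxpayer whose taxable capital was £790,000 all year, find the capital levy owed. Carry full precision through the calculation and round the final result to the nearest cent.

2027-01-01 to 2027-09-05: 248 days, exemption £246,000 → (£790,000 − £246,000) × 2.6% × 248/365 = £9,610.1699
2027-09-06 to 2027-11-27: 83 days, exemption £519,000 → (£790,000 − £519,000) × 2.6% × 83/365 = £1,602.2411
2027-11-28 to 2027-12-31: 34 days, exemption £207,000 → (£790,000 − £207,000) × 2.6% × 34/365 = £1,411.9781
Total = £12,624.3890

£12,624.39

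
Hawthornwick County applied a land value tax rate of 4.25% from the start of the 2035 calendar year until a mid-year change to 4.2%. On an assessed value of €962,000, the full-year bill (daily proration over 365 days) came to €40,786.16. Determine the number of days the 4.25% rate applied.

290 days

Let d = days at the first rate; then 365 − d days at the second rate.
€962,000 × [4.25%·d + 4.2%·(365−d)] / 365 = €40,786.16
Solving gives d = 290, so the new rate took effect on 18 October 2035.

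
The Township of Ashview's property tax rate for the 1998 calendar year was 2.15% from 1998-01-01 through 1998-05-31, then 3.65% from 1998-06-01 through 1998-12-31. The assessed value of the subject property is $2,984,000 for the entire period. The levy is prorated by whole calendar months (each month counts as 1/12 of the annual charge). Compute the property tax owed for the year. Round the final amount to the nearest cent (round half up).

1998-01-01 to 1998-05-31: 5 months at 2.15% → $2,984,000 × 2.15% × 5/12 = $26,731.6667
1998-06-01 to 1998-12-31: 7 months at 3.65% → $2,984,000 × 3.65% × 7/12 = $63,534.3333
Total = $90,266.0000

$90,266.00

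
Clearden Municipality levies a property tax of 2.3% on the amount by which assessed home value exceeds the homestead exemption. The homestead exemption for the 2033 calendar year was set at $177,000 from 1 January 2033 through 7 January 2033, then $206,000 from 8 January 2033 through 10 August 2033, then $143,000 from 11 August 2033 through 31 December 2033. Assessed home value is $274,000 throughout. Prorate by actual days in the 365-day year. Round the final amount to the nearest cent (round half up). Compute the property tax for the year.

1 January – 7 January 2033: 7 days, exemption $177,000 → ($274,000 − $177,000) × 2.3% × 7/365 = $42.7863
8 January – 10 August 2033: 215 days, exemption $206,000 → ($274,000 − $206,000) × 2.3% × 215/365 = $921.2603
11 August – 31 December 2033: 143 days, exemption $143,000 → ($274,000 − $143,000) × 2.3% × 143/365 = $1,180.4356
Total = $2,144.4822

$2,144.48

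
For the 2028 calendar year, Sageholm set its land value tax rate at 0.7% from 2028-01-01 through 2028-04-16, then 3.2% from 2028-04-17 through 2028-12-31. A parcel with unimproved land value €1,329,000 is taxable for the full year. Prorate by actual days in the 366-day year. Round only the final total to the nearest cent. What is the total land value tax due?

2028-01-01 to 2028-04-16: 107 days at 0.7% → €1,329,000 × 0.7% × 107/366 = €2,719.7295
2028-04-17 to 2028-12-31: 259 days at 3.2% → €1,329,000 × 3.2% × 259/366 = €30,094.9508
Total = €32,814.6803

€32,814.68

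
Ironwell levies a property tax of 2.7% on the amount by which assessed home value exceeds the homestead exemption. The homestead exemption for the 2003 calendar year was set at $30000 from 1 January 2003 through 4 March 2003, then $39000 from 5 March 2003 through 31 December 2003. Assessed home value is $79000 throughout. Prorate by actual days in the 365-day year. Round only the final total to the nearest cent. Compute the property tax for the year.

1 January – 4 March 2003: 63 days, exemption $30000 → ($79000 − $30000) × 2.7% × 63/365 = $228.3534
5 March – 31 December 2003: 302 days, exemption $39000 → ($79000 − $39000) × 2.7% × 302/365 = $893.5890
Total = $1121.9425

$1121.94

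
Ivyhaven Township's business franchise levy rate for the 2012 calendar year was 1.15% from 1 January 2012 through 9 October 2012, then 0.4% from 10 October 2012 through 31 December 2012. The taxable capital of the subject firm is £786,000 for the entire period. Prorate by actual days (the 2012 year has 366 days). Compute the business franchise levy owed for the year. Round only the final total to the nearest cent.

£7,702.16

1 January – 9 October 2012: 283 days at 1.15% → £786,000 × 1.15% × 283/366 = £6,989.1721
10 October – 31 December 2012: 83 days at 0.4% → £786,000 × 0.4% × 83/366 = £712.9836
Total = £7,702.1557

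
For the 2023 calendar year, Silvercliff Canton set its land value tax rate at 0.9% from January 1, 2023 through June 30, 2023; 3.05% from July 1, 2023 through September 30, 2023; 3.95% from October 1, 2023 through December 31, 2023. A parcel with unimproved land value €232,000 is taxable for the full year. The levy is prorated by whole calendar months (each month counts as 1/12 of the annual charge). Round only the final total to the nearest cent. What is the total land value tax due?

January 1 – June 30, 2023: 6 months at 0.9% → €232,000 × 0.9% × 6/12 = €1,044.0000
July 1 – September 30, 2023: 3 months at 3.05% → €232,000 × 3.05% × 3/12 = €1,769.0000
October 1 – December 31, 2023: 3 months at 3.95% → €232,000 × 3.95% × 3/12 = €2,291.0000
Total = €5,104.0000

€5,104.00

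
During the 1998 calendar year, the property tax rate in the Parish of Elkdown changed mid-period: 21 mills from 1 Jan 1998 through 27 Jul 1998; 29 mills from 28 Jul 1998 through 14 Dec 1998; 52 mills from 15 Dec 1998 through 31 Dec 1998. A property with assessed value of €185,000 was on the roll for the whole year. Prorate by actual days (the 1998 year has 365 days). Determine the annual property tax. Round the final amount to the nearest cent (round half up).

€4,719.78

1 Jan – 27 Jul 1998: 208 days at 21 mills → €185,000 × 2.1% × 208/365 = €2,213.9178
28 Jul – 14 Dec 1998: 140 days at 29 mills → €185,000 × 2.9% × 140/365 = €2,057.8082
15 Dec – 31 Dec 1998: 17 days at 52 mills → €185,000 × 5.2% × 17/365 = €448.0548
Total = €4,719.7808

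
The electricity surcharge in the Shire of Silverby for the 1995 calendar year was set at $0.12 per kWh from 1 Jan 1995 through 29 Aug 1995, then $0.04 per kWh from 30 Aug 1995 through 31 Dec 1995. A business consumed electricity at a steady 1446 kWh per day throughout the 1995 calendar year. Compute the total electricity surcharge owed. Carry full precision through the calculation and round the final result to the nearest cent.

$48,990.48

1 Jan – 29 Aug 1995: 241 days × 1446 kWh/day = 348,486 kWh at $0.12/kWh → $41,818.32
30 Aug – 31 Dec 1995: 124 days × 1446 kWh/day = 179,304 kWh at $0.04/kWh → $7,172.16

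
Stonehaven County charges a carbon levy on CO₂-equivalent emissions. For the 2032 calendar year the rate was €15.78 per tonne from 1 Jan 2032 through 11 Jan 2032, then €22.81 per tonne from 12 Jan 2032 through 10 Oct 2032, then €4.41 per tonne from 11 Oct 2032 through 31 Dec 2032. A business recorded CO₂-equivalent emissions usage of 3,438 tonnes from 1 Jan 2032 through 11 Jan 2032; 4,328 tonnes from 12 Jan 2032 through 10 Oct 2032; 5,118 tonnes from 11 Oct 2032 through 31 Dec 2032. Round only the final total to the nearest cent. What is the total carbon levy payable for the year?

€175543.70

1 Jan – 11 Jan 2032: 3,438 tonnes at €15.78/tonne → €54251.64
12 Jan – 10 Oct 2032: 4,328 tonnes at €22.81/tonne → €98721.68
11 Oct – 31 Dec 2032: 5,118 tonnes at €4.41/tonne → €22570.38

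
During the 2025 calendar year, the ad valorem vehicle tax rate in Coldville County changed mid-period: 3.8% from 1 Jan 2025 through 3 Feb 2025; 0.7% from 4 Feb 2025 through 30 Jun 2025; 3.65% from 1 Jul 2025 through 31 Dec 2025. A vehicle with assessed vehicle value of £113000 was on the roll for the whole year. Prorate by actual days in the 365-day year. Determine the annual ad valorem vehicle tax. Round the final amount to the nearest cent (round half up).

£2797.76

1 Jan – 3 Feb 2025: 34 days at 3.8% → £113000 × 3.8% × 34/365 = £399.9890
4 Feb – 30 Jun 2025: 147 days at 0.7% → £113000 × 0.7% × 147/365 = £318.5671
1 Jul – 31 Dec 2025: 184 days at 3.65% → £113000 × 3.65% × 184/365 = £2079.2000
Total = £2797.7562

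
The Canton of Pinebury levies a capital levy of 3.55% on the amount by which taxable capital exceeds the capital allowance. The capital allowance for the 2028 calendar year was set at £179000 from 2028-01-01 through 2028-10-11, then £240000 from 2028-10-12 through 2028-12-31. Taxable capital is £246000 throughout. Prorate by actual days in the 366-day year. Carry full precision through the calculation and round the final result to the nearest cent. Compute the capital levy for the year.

£1899.25

2028-01-01 to 2028-10-11: 285 days, exemption £179000 → (£246000 − £179000) × 3.55% × 285/366 = £1852.1107
2028-10-12 to 2028-12-31: 81 days, exemption £240000 → (£246000 − £240000) × 3.55% × 81/366 = £47.1393
Total = £1899.2500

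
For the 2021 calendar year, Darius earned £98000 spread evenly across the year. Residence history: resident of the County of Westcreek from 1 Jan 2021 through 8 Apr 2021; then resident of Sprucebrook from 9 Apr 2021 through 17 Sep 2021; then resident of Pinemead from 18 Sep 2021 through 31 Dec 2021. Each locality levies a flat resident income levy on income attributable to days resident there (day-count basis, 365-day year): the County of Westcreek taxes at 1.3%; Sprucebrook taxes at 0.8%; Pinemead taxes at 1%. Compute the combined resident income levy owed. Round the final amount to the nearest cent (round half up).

£971.95

The County of Westcreek, 1 Jan – 8 Apr 2021: 98 days → £98000 × 1.3% × 98/365 = £342.0603
Sprucebrook, 9 Apr – 17 Sep 2021: 162 days → £98000 × 0.8% × 162/365 = £347.9671
Pinemead, 18 Sep – 31 Dec 2021: 105 days → £98000 × 1% × 105/365 = £281.9178
Total = £971.9452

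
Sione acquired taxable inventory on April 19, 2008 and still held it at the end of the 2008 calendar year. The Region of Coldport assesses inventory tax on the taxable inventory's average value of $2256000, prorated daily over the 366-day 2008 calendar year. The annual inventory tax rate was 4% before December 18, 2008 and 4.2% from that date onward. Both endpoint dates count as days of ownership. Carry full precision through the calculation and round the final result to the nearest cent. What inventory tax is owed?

April 19 – December 17, 2008: 243 days at 4% → $2256000 × 4% × 243/366 = $59913.4426
December 18 – December 31, 2008: 14 days at 4.2% → $2256000 × 4.2% × 14/366 = $3624.3934
Total = $63537.8361

$63537.84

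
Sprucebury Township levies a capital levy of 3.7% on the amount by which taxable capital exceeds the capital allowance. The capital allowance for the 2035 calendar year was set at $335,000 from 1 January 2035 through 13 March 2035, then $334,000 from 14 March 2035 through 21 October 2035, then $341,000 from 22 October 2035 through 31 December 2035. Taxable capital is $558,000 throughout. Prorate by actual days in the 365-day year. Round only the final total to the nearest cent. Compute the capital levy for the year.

$8,230.32

1 January – 13 March 2035: 72 days, exemption $335,000 → ($558,000 − $335,000) × 3.7% × 72/365 = $1,627.5945
14 March – 21 October 2035: 222 days, exemption $334,000 → ($558,000 − $334,000) × 3.7% × 222/365 = $5,040.9205
22 October – 31 December 2035: 71 days, exemption $341,000 → ($558,000 − $341,000) × 3.7% × 71/365 = $1,561.8055
Total = $8,230.3205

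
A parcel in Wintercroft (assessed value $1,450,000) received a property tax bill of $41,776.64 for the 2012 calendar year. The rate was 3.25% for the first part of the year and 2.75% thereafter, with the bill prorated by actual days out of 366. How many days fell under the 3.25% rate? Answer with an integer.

Let d = days at the first rate; then 366 − d days at the second rate.
$1,450,000 × [3.25%·d + 2.75%·(366−d)] / 366 = $41,776.64
Solving gives d = 96, so the new rate took effect on April 6, 2012.

96 days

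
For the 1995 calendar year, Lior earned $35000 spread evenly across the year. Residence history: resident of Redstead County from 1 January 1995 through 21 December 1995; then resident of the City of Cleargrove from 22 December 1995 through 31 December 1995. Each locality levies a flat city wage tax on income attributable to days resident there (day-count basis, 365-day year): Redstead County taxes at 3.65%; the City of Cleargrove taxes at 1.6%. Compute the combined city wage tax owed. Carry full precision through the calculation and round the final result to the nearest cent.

$1257.84

Redstead County, 1 January – 21 December 1995: 355 days → $35000 × 3.65% × 355/365 = $1242.5000
The City of Cleargrove, 22 December – 31 December 1995: 10 days → $35000 × 1.6% × 10/365 = $15.3425
Total = $1257.8425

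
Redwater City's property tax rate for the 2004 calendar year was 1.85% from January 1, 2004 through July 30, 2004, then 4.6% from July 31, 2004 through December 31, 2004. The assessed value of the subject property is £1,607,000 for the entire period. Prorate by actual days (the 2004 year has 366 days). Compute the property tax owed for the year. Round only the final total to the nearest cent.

January 1 – July 30, 2004: 212 days at 1.85% → £1,607,000 × 1.85% × 212/366 = £17,220.3661
July 31 – December 31, 2004: 154 days at 4.6% → £1,607,000 × 4.6% × 154/366 = £31,103.7923
Total = £48,324.1585

£48,324.16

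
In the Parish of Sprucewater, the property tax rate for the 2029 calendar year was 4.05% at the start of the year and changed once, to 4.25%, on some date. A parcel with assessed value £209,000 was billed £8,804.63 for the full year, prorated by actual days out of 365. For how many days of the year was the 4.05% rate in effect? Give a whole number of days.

68 days

Let d = days at the first rate; then 365 − d days at the second rate.
£209,000 × [4.05%·d + 4.25%·(365−d)] / 365 = £8,804.63
Solving gives d = 68, so the new rate took effect on 10 Mar 2029.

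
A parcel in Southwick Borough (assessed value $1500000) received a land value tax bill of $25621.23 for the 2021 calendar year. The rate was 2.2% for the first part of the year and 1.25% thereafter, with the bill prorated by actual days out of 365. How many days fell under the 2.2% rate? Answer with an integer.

176 days

Let d = days at the first rate; then 365 − d days at the second rate.
$1500000 × [2.2%·d + 1.25%·(365−d)] / 365 = $25621.23
Solving gives d = 176, so the new rate took effect on 26 Jun 2021.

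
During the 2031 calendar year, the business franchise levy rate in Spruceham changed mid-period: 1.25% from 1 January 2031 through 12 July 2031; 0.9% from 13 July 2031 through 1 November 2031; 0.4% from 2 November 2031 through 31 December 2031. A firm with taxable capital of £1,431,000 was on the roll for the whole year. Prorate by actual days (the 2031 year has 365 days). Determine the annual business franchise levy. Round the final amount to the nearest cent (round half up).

1 January – 12 July 2031: 193 days at 1.25% → £1,431,000 × 1.25% × 193/365 = £9,458.3219
13 July – 1 November 2031: 112 days at 0.9% → £1,431,000 × 0.9% × 112/365 = £3,951.9123
2 November – 31 December 2031: 60 days at 0.4% → £1,431,000 × 0.4% × 60/365 = £940.9315
Total = £14,351.1658

£14,351.17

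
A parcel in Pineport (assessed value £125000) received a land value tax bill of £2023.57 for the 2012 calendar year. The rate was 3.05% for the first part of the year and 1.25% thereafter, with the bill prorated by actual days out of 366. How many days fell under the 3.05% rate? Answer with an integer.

75 days

Let d = days at the first rate; then 366 − d days at the second rate.
£125000 × [3.05%·d + 1.25%·(366−d)] / 366 = £2023.57
Solving gives d = 75, so the new rate took effect on March 16, 2012.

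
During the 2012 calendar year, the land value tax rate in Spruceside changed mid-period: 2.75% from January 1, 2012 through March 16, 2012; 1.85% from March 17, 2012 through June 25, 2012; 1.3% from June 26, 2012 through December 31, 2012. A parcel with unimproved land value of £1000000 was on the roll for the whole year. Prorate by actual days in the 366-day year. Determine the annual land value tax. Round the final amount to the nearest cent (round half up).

£17528.69

January 1 – March 16, 2012: 76 days at 2.75% → £1000000 × 2.75% × 76/366 = £5710.3825
March 17 – June 25, 2012: 101 days at 1.85% → £1000000 × 1.85% × 101/366 = £5105.1913
June 26 – December 31, 2012: 189 days at 1.3% → £1000000 × 1.3% × 189/366 = £6713.1148
Total = £17528.6885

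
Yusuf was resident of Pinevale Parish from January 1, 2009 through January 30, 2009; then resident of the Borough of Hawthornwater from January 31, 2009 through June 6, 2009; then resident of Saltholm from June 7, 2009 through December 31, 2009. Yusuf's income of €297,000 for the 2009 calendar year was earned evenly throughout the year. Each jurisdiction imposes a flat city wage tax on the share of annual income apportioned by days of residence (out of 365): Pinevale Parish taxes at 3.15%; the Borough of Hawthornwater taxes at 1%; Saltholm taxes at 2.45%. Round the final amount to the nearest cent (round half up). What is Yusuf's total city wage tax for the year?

Pinevale Parish, January 1 – January 30, 2009: 30 days → €297,000 × 3.15% × 30/365 = €768.9452
The Borough of Hawthornwater, January 31 – June 6, 2009: 127 days → €297,000 × 1% × 127/365 = €1,033.3973
Saltholm, June 7 – December 31, 2009: 208 days → €297,000 × 2.45% × 208/365 = €4,146.6082
Total = €5,948.9507

€5,948.95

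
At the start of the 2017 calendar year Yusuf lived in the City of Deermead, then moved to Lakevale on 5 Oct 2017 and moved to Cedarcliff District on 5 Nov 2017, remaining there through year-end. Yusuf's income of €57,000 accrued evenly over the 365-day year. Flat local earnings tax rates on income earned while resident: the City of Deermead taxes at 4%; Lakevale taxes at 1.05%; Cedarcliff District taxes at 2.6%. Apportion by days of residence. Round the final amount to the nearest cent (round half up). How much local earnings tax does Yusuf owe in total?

€2,012.57

The City of Deermead, 1 Jan – 4 Oct 2017: 277 days → €57,000 × 4% × 277/365 = €1,730.3014
Lakevale, 5 Oct – 4 Nov 2017: 31 days → €57,000 × 1.05% × 31/365 = €50.8315
Cedarcliff District, 5 Nov – 31 Dec 2017: 57 days → €57,000 × 2.6% × 57/365 = €231.4356
Total = €2,012.5685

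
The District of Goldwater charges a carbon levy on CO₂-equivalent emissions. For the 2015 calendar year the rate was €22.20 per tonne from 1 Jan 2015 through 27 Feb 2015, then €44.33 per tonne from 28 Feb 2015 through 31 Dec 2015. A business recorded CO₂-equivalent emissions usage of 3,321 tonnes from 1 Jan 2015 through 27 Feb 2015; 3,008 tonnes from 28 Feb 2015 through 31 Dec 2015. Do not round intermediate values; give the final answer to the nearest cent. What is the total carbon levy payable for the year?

1 Jan – 27 Feb 2015: 3,321 tonnes at €22.20/tonne → €73,726.20
28 Feb – 31 Dec 2015: 3,008 tonnes at €44.33/tonne → €133,344.64

€207,070.84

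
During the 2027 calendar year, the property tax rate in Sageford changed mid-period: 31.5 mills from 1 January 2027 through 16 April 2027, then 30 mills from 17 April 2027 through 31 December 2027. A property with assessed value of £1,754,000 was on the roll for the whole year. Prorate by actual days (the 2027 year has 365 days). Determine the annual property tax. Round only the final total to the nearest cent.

£53,384.07

1 January – 16 April 2027: 106 days at 31.5 mills → £1,754,000 × 3.15% × 106/365 = £16,045.4959
17 April – 31 December 2027: 259 days at 30 mills → £1,754,000 × 3% × 259/365 = £37,338.5753
Total = £53,384.0712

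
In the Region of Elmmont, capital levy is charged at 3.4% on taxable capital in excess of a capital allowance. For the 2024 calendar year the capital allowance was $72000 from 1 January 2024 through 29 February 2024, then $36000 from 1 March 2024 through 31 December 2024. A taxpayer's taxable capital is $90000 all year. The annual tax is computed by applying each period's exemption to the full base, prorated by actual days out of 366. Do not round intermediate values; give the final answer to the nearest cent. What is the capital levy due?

1 January – 29 February 2024: 60 days, exemption $72000 → ($90000 − $72000) × 3.4% × 60/366 = $100.3279
1 March – 31 December 2024: 306 days, exemption $36000 → ($90000 − $36000) × 3.4% × 306/366 = $1535.0164
Total = $1635.3443

$1635.34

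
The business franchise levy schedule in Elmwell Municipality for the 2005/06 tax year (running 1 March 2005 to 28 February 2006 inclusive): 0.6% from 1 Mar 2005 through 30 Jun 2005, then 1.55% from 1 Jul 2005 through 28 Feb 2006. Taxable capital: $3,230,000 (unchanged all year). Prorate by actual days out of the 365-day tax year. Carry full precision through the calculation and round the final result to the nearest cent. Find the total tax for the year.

1 Mar – 30 Jun 2005: 122 days at 0.6% → $3,230,000 × 0.6% × 122/365 = $6,477.6986
1 Jul 2005 – 28 Feb 2006: 243 days at 1.55% → $3,230,000 × 1.55% × 243/365 = $33,330.9452
Total = $39,808.6438

$39,808.64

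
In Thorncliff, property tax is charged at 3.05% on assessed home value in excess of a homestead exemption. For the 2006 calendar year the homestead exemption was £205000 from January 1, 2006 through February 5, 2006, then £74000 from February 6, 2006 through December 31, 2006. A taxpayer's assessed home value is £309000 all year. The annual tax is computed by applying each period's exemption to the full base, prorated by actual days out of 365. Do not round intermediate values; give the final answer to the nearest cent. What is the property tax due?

£6773.42

January 1 – February 5, 2006: 36 days, exemption £205000 → (£309000 − £205000) × 3.05% × 36/365 = £312.8548
February 6 – December 31, 2006: 329 days, exemption £74000 → (£309000 − £74000) × 3.05% × 329/365 = £6460.5685
Total = £6773.4233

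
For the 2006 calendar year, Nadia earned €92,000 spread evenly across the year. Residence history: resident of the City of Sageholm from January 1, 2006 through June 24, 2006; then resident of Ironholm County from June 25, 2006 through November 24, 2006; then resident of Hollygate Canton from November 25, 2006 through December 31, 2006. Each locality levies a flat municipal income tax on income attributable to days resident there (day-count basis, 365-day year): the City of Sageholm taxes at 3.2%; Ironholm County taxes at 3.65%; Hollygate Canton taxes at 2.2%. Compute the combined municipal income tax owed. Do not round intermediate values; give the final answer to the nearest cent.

The City of Sageholm, January 1 – June 24, 2006: 175 days → €92,000 × 3.2% × 175/365 = €1,411.5068
Ironholm County, June 25 – November 24, 2006: 153 days → €92,000 × 3.65% × 153/365 = €1,407.6000
Hollygate Canton, November 25 – December 31, 2006: 37 days → €92,000 × 2.2% × 37/365 = €205.1726
Total = €3,024.2795

€3,024.28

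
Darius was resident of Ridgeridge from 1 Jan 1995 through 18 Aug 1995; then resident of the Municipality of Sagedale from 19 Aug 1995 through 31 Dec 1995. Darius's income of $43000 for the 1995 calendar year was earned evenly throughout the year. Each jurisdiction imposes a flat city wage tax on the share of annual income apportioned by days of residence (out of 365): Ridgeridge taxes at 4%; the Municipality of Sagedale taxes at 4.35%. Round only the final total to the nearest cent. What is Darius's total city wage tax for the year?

Ridgeridge, 1 Jan – 18 Aug 1995: 230 days → $43000 × 4% × 230/365 = $1083.8356
The Municipality of Sagedale, 19 Aug – 31 Dec 1995: 135 days → $43000 × 4.35% × 135/365 = $691.8288
Total = $1775.6644

$1775.66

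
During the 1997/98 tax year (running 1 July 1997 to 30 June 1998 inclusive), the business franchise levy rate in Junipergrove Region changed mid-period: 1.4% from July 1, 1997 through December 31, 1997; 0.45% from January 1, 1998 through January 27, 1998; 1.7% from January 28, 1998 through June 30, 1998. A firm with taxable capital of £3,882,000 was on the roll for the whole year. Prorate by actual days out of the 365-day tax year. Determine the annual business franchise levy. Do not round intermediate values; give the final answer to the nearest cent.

£56,533.62

July 1 – December 31, 1997: 184 days at 1.4% → £3,882,000 × 1.4% × 184/365 = £27,397.3479
January 1 – January 27, 1998: 27 days at 0.45% → £3,882,000 × 0.45% × 27/365 = £1,292.2274
January 28 – June 30, 1998: 154 days at 1.7% → £3,882,000 × 1.7% × 154/365 = £27,844.0438
Total = £56,533.6192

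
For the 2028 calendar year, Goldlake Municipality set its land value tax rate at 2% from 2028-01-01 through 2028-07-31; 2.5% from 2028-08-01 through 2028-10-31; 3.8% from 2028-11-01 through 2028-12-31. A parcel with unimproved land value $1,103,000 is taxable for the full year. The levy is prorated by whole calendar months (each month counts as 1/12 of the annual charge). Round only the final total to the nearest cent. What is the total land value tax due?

2028-01-01 to 2028-07-31: 7 months at 2% → $1,103,000 × 2% × 7/12 = $12,868.3333
2028-08-01 to 2028-10-31: 3 months at 2.5% → $1,103,000 × 2.5% × 3/12 = $6,893.7500
2028-11-01 to 2028-12-31: 2 months at 3.8% → $1,103,000 × 3.8% × 2/12 = $6,985.6667
Total = $26,747.7500

$26,747.75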